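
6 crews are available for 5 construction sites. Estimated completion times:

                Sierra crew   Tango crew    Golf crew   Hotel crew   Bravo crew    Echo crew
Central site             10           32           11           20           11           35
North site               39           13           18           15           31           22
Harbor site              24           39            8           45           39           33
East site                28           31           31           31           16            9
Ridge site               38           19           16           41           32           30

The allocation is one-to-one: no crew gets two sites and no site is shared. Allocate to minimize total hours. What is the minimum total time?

Min total: 61 hours

Optimal: Sierra crew→Central site (10 hours), Hotel crew→North site (15 hours), Golf crew→Harbor site (8 hours), Echo crew→East site (9 hours), Tango crew→Ridge site (19 hours) — total 10+15+8+9+19 = 61 hours.
Min-entry greedy (repeatedly take the single cheapest remaining cell) gives 72 hours, worse by 11.
Swapping Golf crew↔Hotel crew (Golf crew→North site 18 hours, Hotel crew→Harbor site 45 hours) adds 40.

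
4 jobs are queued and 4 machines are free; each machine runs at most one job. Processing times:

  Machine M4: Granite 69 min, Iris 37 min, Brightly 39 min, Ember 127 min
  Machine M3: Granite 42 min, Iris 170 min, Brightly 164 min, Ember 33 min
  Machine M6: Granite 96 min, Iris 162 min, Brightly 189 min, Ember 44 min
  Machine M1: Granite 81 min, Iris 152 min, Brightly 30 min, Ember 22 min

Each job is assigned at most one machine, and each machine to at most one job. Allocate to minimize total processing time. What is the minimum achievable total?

Optimal: Granite→Machine M3 (42 min), Iris→Machine M4 (37 min), Brightly→Machine M1 (30 min), Ember→Machine M6 (44 min) — total 42+37+30+44 = 153 min.
No other one-to-one assignment undercuts 153 min.

Min total: 153 min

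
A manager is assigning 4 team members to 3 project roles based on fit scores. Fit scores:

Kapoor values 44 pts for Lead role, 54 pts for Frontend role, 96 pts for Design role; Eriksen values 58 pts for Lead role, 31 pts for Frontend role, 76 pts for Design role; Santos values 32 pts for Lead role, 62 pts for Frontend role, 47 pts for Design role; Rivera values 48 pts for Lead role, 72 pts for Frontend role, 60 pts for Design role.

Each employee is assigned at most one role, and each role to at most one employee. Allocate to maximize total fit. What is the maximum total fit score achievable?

Max total: 226 pts

Optimal: Eriksen→Lead role (58 pts), Rivera→Frontend role (72 pts), Kapoor→Design role (96 pts) — total 58+72+96 = 226 pts.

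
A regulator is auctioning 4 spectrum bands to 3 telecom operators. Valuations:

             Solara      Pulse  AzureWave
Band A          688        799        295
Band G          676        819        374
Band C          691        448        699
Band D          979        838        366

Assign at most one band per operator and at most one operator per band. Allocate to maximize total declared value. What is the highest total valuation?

Optimal: Solara→Band D ($979M), Pulse→Band G ($819M), AzureWave→Band C ($699M) — total 979+819+699 = $2497M.
Column-greedy (each band in turn goes to its best remaining operator) gives $2174M, worse by 323.
No other one-to-one assignment exceeds $2497M.

Max total: $2497M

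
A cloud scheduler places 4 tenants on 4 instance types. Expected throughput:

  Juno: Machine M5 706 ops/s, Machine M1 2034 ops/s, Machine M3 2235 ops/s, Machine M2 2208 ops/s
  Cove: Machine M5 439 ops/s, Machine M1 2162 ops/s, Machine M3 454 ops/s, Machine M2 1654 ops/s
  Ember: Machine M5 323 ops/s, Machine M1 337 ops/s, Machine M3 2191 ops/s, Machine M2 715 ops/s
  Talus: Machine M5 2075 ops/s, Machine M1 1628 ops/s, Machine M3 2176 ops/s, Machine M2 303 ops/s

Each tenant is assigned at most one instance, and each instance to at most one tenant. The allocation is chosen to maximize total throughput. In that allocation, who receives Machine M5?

Optimal: Juno→Machine M2 (2208 ops/s), Cove→Machine M1 (2162 ops/s), Ember→Machine M3 (2191 ops/s), Talus→Machine M5 (2075 ops/s) — total 2208+2162+2191+2075 = 8636 ops/s.
Max-entry greedy (repeatedly take the single best remaining cell) gives 7187 ops/s, worse by 1449.
Swapping Talus↔Ember (Talus→Machine M3 2176 ops/s, Ember→Machine M5 323 ops/s) loses 1767.
Talus's own top instance is Machine M3 (2176 ops/s), but forcing Talus→Machine M3 and reassigning the rest optimally gives only 6869 ops/s — worse by 1767.

Talus receives Machine M5.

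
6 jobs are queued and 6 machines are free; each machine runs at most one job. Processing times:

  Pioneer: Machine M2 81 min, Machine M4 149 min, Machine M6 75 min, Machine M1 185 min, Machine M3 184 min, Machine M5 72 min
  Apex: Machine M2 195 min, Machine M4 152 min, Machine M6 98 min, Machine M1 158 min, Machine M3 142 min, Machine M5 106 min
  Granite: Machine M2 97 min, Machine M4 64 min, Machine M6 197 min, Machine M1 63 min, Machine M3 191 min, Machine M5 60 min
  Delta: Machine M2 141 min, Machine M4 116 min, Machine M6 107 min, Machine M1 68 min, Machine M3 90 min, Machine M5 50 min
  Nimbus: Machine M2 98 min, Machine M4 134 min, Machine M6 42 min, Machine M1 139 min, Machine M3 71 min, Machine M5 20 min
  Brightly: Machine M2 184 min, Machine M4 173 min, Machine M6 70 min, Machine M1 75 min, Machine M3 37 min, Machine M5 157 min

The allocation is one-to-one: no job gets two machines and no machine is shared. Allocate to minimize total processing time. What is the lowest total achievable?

Min total: 368 min

Optimal: Pioneer→Machine M2 (81 min), Apex→Machine M6 (98 min), Granite→Machine M4 (64 min), Delta→Machine M1 (68 min), Nimbus→Machine M5 (20 min), Brightly→Machine M3 (37 min) — total 81+98+64+68+20+37 = 368 min.
Row-greedy (each job in turn takes its cheapest remaining machine) gives 594 min, worse by 226.
Next-best assignment: Pioneer→Machine M2, Apex→Machine M5, Granite→Machine M4, Delta→Machine M1, Nimbus→Machine M6, Brightly→Machine M3 = 398 min.
Swapping Granite↔Delta (Granite→Machine M1 63 min, Delta→Machine M4 116 min) adds 47.
Checked against all permutations: 368 min is optimal.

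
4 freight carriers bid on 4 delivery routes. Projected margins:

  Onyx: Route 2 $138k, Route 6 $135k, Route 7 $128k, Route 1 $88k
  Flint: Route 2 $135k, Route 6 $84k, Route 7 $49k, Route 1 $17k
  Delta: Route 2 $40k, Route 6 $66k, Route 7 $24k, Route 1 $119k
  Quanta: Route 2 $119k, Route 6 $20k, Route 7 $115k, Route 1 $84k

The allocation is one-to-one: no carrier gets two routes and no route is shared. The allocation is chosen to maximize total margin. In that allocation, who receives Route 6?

Onyx receives Route 6.

This is the linear assignment problem.
Optimal: Onyx→Route 6 ($135k), Flint→Route 2 ($135k), Delta→Route 1 ($119k), Quanta→Route 7 ($115k) — total 135+135+119+115 = $504k.
Max-entry greedy (repeatedly take the single best remaining cell) gives $456k, worse by 48.
Swapping Flint↔Onyx (Flint→Route 6 $84k, Onyx→Route 2 $138k) loses 48.
Onyx's own top route is Route 2 ($138k), but forcing Onyx→Route 2 and reassigning the rest optimally gives only $456k — worse by 48.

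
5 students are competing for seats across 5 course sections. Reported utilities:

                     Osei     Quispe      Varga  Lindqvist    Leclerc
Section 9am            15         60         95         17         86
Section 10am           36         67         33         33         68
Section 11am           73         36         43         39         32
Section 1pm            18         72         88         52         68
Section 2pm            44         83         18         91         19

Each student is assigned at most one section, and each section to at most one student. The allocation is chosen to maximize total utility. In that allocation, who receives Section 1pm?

Varga receives Section 1pm.

Optimal: Osei→Section 11am (73 points), Quispe→Section 10am (67 points), Varga→Section 1pm (88 points), Lindqvist→Section 2pm (91 points), Leclerc→Section 9am (86 points) — total 73+67+88+91+86 = 405 points.
Swapping Leclerc↔Lindqvist (Leclerc→Section 2pm 19 points, Lindqvist→Section 9am 17 points) loses 141.
Every other assignment is strictly worse.
Varga's own top section is Section 9am (95 points), but forcing Varga→Section 9am and reassigning the rest optimally gives only 399 points — worse by 6.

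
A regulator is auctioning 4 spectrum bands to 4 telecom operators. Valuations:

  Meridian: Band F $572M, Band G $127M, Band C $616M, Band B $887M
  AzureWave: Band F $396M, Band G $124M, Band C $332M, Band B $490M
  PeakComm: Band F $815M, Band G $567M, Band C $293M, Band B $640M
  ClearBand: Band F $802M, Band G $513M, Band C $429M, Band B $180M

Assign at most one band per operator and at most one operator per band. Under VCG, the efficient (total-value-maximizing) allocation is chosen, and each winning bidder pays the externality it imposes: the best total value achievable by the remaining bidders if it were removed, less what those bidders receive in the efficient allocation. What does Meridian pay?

Meridian pays $158M.

Efficient allocation: Meridian→Band B ($887M), AzureWave→Band C ($332M), PeakComm→Band G ($567M), ClearBand→Band F ($802M); total welfare W = $2588M.
Meridian receives Band B at value $887M, so the others get W − 887 = $1701M.
Without Meridian: best allocation of the remaining 3 bidders over all 4 bands is AzureWave→Band B ($490M), PeakComm→Band G ($567M), ClearBand→Band F ($802M), total $1859M.
VCG payment = (others' best without Meridian) − (others' welfare with Meridian) = 1859 − 1701 = $158M.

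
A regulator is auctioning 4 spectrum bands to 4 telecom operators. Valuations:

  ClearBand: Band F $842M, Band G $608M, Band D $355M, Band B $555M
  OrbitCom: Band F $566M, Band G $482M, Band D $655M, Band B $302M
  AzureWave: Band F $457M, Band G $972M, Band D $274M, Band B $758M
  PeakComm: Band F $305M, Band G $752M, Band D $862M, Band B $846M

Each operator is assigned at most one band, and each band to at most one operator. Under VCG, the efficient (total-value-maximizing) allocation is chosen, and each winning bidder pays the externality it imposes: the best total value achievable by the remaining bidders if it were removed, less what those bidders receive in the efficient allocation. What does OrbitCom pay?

OrbitCom pays $16M.

Efficient allocation: ClearBand→Band F ($842M), OrbitCom→Band D ($655M), AzureWave→Band G ($972M), PeakComm→Band B ($846M); total welfare W = $3315M.
OrbitCom receives Band D at value $655M, so the others get W − 655 = $2660M.
Without OrbitCom: best allocation of the remaining 3 bidders over all 4 bands is ClearBand→Band F ($842M), AzureWave→Band G ($972M), PeakComm→Band D ($862M), total $2676M.
VCG payment = (others' best without OrbitCom) − (others' welfare with OrbitCom) = 2676 − 2660 = $16M.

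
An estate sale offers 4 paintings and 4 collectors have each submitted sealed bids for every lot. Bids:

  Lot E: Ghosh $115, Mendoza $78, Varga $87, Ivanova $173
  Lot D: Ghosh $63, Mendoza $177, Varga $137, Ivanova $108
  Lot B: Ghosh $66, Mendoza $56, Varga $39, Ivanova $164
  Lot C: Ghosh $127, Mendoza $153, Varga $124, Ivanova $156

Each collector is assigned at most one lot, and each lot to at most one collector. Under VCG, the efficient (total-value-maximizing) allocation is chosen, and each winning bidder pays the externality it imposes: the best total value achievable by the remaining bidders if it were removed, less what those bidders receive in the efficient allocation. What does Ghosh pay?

Ghosh pays $9.

Efficient allocation: Ghosh→Lot E ($115), Mendoza→Lot D ($177), Varga→Lot C ($124), Ivanova→Lot B ($164); total welfare W = $580.
Ghosh receives Lot E at value $115, so the others get W − 115 = $465.
Without Ghosh: best allocation of the remaining 3 bidders over all 4 lots is Mendoza→Lot D ($177), Varga→Lot C ($124), Ivanova→Lot E ($173), total $474.
VCG payment = (others' best without Ghosh) − (others' welfare with Ghosh) = 474 − 465 = $9.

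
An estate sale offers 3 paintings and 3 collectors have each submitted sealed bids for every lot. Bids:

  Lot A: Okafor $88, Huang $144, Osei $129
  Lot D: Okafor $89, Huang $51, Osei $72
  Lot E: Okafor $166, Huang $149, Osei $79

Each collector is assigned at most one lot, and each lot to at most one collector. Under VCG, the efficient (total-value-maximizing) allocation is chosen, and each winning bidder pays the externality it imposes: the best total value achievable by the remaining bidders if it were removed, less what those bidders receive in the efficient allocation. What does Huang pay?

Huang pays $57.

Efficient allocation: Okafor→Lot E ($166), Huang→Lot A ($144), Osei→Lot D ($72); total welfare W = $382.
Huang receives Lot A at value $144, so the others get W − 144 = $238.
Without Huang: best allocation of the remaining 2 bidders over all 3 lots is Okafor→Lot E ($166), Osei→Lot A ($129), total $295.
VCG payment = (others' best without Huang) − (others' welfare with Huang) = 295 − 238 = $57.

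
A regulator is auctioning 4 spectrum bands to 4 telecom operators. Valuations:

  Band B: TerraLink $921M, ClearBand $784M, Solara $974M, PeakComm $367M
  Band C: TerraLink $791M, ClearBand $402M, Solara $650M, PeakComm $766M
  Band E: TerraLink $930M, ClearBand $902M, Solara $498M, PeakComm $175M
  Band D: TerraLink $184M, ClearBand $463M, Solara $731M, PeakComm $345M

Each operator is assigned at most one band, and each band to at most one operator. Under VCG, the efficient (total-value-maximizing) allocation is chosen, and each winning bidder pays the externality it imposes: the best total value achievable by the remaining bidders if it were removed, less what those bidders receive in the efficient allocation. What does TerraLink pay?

TerraLink pays $243M.

Efficient allocation: TerraLink→Band B ($921M), ClearBand→Band E ($902M), Solara→Band D ($731M), PeakComm→Band C ($766M); total welfare W = $3320M.
TerraLink receives Band B at value $921M, so the others get W − 921 = $2399M.
Without TerraLink: best allocation of the remaining 3 bidders over all 4 bands is ClearBand→Band E ($902M), Solara→Band B ($974M), PeakComm→Band C ($766M), total $2642M.
VCG payment = (others' best without TerraLink) − (others' welfare with TerraLink) = 2642 − 2399 = $243M.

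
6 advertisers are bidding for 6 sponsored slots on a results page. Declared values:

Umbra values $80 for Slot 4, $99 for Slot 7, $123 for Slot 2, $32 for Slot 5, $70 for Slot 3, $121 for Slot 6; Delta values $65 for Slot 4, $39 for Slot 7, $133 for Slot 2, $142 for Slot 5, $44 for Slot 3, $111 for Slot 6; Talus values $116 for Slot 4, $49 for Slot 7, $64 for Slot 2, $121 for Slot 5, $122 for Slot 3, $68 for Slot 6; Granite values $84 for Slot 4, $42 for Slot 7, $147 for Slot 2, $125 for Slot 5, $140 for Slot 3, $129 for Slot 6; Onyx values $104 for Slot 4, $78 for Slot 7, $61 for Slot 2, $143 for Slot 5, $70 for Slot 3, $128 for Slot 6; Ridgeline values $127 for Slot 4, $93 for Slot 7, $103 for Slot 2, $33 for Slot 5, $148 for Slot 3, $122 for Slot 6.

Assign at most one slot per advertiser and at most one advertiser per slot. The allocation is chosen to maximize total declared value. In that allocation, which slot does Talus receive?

Talus receives Slot 4.

Optimal: Umbra→Slot 7 ($99), Delta→Slot 5 ($142), Talus→Slot 4 ($116), Granite→Slot 2 ($147), Onyx→Slot 6 ($128), Ridgeline→Slot 3 ($148) — total 99+142+116+147+128+148 = $780.
Checked against all permutations: $780 is optimal.
Talus's own top slot is Slot 3 ($122), but forcing Talus→Slot 3 and reassigning the rest optimally gives only $765 — worse by 15.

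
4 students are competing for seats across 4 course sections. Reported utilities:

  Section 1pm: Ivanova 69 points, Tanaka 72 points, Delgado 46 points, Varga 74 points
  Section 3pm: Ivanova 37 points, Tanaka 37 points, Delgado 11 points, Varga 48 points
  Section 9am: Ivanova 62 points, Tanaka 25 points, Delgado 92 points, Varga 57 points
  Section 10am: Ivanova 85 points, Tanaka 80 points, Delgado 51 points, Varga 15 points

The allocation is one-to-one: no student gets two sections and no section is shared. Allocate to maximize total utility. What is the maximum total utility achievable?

This is a one-to-one assignment (maximum-weight bipartite matching).
Optimal: Ivanova→Section 10am (85 points), Tanaka→Section 1pm (72 points), Delgado→Section 9am (92 points), Varga→Section 3pm (48 points) — total 85+72+92+48 = 297 points.
Next-best assignment: Ivanova→Section 1pm, Tanaka→Section 10am, Delgado→Section 9am, Varga→Section 3pm = 289 points.
No other one-to-one assignment exceeds 297 points.

Maximum total: 297 points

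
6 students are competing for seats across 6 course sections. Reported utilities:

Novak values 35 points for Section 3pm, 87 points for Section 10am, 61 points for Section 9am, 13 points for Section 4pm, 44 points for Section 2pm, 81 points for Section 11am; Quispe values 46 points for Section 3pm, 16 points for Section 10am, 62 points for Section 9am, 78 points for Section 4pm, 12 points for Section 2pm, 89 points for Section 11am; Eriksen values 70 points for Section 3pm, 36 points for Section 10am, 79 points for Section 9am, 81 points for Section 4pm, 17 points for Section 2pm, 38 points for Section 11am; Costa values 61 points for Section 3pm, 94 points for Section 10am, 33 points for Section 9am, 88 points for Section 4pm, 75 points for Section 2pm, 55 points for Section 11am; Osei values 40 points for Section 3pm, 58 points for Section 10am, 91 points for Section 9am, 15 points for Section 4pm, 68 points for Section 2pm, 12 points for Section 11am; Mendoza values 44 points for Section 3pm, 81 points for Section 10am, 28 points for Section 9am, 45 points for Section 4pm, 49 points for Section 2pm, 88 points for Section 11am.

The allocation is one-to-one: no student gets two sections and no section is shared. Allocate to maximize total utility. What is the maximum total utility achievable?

Optimal: Novak→Section 10am (87 points), Quispe→Section 4pm (78 points), Eriksen→Section 3pm (70 points), Costa→Section 2pm (75 points), Osei→Section 9am (91 points), Mendoza→Section 11am (88 points) — total 87+78+70+75+91+88 = 489 points.

Maximum total: 489 points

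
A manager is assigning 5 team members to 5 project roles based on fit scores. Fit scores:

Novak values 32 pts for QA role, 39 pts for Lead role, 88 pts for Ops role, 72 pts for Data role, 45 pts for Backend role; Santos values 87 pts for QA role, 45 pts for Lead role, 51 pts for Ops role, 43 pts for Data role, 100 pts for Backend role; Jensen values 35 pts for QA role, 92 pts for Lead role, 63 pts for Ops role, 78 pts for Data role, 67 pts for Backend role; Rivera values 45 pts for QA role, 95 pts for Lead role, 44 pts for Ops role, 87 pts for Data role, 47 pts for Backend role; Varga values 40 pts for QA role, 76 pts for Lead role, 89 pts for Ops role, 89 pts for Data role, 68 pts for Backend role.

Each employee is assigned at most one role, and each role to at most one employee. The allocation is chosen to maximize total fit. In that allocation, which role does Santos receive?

Santos receives QA role.

Optimal: Novak→Ops role (88 pts), Santos→QA role (87 pts), Jensen→Backend role (67 pts), Rivera→Lead role (95 pts), Varga→Data role (89 pts) — total 88+87+67+95+89 = 426 pts.
Row-greedy (each employee in turn takes its best remaining role) gives 407 pts, worse by 19.
Next-best assignment: Novak→Ops role, Santos→QA role, Jensen→Lead role, Rivera→Data role, Varga→Backend role = 422 pts.
Swapping Novak↔Jensen (Novak→Backend role 45 pts, Jensen→Ops role 63 pts) loses 47.
Santos's own top role is Backend role (100 pts), but forcing Santos→Backend role and reassigning the rest optimally gives only 414 pts — worse by 12.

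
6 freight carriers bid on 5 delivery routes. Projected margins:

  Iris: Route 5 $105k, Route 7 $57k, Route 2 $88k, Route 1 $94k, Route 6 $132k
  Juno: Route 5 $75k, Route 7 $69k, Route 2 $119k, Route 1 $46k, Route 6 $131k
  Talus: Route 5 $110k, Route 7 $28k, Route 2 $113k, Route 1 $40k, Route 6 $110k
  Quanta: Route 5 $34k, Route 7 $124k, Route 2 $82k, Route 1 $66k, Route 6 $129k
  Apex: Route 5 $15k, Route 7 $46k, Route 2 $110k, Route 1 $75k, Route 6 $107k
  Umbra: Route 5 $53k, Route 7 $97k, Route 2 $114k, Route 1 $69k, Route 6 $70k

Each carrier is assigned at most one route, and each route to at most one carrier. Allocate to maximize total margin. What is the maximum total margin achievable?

Max total: $573k

Optimal: Talus→Route 5 ($110k), Quanta→Route 7 ($124k), Umbra→Route 2 ($114k), Iris→Route 1 ($94k), Juno→Route 6 ($131k) — total 110+124+114+94+131 = $573k.
Max-entry greedy (repeatedly take the single best remaining cell) gives $560k, worse by 13.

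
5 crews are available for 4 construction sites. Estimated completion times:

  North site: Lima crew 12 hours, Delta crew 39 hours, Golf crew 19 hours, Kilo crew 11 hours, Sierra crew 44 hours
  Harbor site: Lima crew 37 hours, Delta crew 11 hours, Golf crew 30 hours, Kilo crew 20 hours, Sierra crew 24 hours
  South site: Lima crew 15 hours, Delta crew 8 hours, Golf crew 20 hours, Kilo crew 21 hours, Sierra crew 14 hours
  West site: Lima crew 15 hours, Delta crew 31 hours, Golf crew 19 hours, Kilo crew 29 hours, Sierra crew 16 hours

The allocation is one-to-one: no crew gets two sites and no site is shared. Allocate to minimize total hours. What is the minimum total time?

This is a one-to-one assignment (minimum-cost bipartite matching).
Optimal: Kilo crew→North site (11 hours), Delta crew→Harbor site (11 hours), Sierra crew→South site (14 hours), Lima crew→West site (15 hours) — total 11+11+14+15 = 51 hours.
Row-greedy (each crew in turn takes its cheapest remaining site) gives 59 hours, worse by 8.
Next-best assignment: Kilo crew→North site, Delta crew→Harbor site, Lima crew→South site, Sierra crew→West site = 53 hours.

Minimum total: 51 hours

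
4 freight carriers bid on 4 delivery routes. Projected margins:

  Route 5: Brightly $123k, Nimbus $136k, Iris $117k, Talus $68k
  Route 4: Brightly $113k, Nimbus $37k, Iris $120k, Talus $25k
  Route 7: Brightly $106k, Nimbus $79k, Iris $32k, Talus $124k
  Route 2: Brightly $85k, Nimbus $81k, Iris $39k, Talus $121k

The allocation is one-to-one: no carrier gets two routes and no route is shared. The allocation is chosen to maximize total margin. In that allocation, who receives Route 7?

Brightly receives Route 7.

Optimal: Brightly→Route 7 ($106k), Nimbus→Route 5 ($136k), Iris→Route 4 ($120k), Talus→Route 2 ($121k) — total 106+136+120+121 = $483k.
Max-entry greedy (repeatedly take the single best remaining cell) gives $465k, worse by 18.
Brightly's own top route is Route 5 ($123k), but forcing Brightly→Route 5 and reassigning the rest optimally gives only $448k — worse by 35.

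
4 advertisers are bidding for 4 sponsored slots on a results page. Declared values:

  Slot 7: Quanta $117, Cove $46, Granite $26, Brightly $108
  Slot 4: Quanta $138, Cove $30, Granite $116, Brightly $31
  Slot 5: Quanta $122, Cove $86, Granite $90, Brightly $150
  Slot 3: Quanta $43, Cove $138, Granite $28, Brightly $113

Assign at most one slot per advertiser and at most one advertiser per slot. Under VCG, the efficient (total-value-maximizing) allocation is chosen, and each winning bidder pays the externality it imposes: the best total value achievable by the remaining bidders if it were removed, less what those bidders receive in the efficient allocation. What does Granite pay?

Efficient allocation: Quanta→Slot 7 ($117), Cove→Slot 3 ($138), Granite→Slot 4 ($116), Brightly→Slot 5 ($150); total welfare W = $521.
Granite receives Slot 4 at value $116, so the others get W − 116 = $405.
Without Granite: best allocation of the remaining 3 bidders over all 4 slots is Quanta→Slot 4 ($138), Cove→Slot 3 ($138), Brightly→Slot 5 ($150), total $426.
VCG payment = (others' best without Granite) − (others' welfare with Granite) = 426 − 405 = $21.

Granite pays $21.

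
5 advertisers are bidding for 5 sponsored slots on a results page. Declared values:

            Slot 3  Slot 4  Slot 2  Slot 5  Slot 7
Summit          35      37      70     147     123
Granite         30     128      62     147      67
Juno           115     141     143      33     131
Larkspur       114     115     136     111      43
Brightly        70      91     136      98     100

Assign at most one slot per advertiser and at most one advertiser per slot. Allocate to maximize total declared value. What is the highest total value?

Max total: $661

Treat this as an assignment problem: match each advertiser to one slot.
Optimal: Summit→Slot 7 ($123), Granite→Slot 5 ($147), Juno→Slot 4 ($141), Larkspur→Slot 3 ($114), Brightly→Slot 2 ($136) — total 123+147+141+114+136 = $661.
Max-entry greedy (repeatedly take the single best remaining cell) gives $632, worse by 29.
Next-best assignment: Summit→Slot 5, Granite→Slot 4, Juno→Slot 7, Larkspur→Slot 3, Brightly→Slot 2 = $656.
Swapping Granite↔Summit (Granite→Slot 7 $67, Summit→Slot 5 $147) loses 56.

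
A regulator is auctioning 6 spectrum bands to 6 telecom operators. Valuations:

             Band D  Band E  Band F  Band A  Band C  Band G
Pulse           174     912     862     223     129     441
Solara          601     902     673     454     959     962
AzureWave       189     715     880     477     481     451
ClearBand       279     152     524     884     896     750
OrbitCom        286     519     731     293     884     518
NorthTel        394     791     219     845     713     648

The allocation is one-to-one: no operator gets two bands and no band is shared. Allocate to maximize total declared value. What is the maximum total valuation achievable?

Optimal: Pulse→Band E ($912M), Solara→Band G ($962M), AzureWave→Band F ($880M), ClearBand→Band A ($884M), OrbitCom→Band C ($884M), NorthTel→Band D ($394M) — total 912+962+880+884+884+394 = $4916M.
Max-entry greedy (repeatedly take the single best remaining cell) gives $4781M, worse by 135.
Swapping AzureWave↔Solara (AzureWave→Band G $451M, Solara→Band F $673M) loses 718.
Every other assignment is strictly worse.

Max total: $4916M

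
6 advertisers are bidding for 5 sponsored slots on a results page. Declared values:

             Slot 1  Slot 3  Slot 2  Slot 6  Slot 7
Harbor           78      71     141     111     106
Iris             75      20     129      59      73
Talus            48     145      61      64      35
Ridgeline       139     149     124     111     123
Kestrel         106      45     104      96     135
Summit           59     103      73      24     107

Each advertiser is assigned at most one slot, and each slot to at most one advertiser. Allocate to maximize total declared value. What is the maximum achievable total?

Optimal: Ridgeline→Slot 1 ($139), Talus→Slot 3 ($145), Iris→Slot 2 ($129), Harbor→Slot 6 ($111), Kestrel→Slot 7 ($135) — total 139+145+129+111+135 = $659.
Column-greedy (each slot in turn goes to its best remaining advertiser) gives $628, worse by 31.
Next-best assignment: Ridgeline→Slot 1, Talus→Slot 3, Iris→Slot 2, Harbor→Slot 6, Summit→Slot 7 = $631.
Swapping Harbor↔Kestrel (Harbor→Slot 7 $106, Kestrel→Slot 6 $96) loses 44.
Every other assignment is strictly worse.

Maximum total: $659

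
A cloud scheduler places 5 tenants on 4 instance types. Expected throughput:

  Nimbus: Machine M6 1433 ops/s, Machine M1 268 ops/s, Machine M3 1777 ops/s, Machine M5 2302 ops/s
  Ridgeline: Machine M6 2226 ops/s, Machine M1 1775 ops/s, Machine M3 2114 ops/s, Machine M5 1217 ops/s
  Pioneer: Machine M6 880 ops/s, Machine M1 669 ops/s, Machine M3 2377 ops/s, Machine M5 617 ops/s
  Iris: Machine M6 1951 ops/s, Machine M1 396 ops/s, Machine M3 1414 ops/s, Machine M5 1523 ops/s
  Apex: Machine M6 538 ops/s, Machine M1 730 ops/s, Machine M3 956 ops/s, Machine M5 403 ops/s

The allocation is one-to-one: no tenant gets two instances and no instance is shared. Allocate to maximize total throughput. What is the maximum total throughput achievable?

This is the linear assignment problem.
Optimal: Iris→Machine M6 (1951 ops/s), Ridgeline→Machine M1 (1775 ops/s), Pioneer→Machine M3 (2377 ops/s), Nimbus→Machine M5 (2302 ops/s) — total 1951+1775+2377+2302 = 8405 ops/s.
Max-entry greedy (repeatedly take the single best remaining cell) gives 7635 ops/s, worse by 770.
Next-best assignment: Ridgeline→Machine M6, Apex→Machine M1, Pioneer→Machine M3, Nimbus→Machine M5 = 7635 ops/s.

Max total: 8405 ops/s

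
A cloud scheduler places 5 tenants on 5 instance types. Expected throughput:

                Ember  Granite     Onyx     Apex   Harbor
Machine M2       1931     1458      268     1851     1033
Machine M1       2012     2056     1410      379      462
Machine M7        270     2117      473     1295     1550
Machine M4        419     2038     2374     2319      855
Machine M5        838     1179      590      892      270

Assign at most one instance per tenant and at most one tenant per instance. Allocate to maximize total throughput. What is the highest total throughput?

This is a one-to-one assignment (maximum-weight bipartite matching).
Optimal: Ember→Machine M1 (2012 ops/s), Granite→Machine M5 (1179 ops/s), Onyx→Machine M4 (2374 ops/s), Apex→Machine M2 (1851 ops/s), Harbor→Machine M7 (1550 ops/s) — total 2012+1179+2374+1851+1550 = 8966 ops/s.
Column-greedy (each instance in turn goes to its best remaining tenant) gives 8803 ops/s, worse by 163.
Checked against all permutations: 8966 ops/s is optimal.

Maximum total: 8966 ops/s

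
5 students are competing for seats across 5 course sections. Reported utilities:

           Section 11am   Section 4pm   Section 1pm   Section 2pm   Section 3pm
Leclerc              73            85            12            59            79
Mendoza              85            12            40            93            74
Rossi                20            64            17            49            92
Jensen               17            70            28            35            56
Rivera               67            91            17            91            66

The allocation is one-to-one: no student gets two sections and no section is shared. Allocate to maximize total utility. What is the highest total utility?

Optimal: Leclerc→Section 4pm (85 points), Mendoza→Section 11am (85 points), Rossi→Section 3pm (92 points), Jensen→Section 1pm (28 points), Rivera→Section 2pm (91 points) — total 85+85+92+28+91 = 381 points.
Row-greedy (each student in turn takes its best remaining section) gives 365 points, worse by 16.
Next-best assignment: Leclerc→Section 11am, Mendoza→Section 2pm, Rossi→Section 3pm, Jensen→Section 1pm, Rivera→Section 4pm = 377 points.
Checked against all permutations: 381 points is optimal.

Maximum total: 381 points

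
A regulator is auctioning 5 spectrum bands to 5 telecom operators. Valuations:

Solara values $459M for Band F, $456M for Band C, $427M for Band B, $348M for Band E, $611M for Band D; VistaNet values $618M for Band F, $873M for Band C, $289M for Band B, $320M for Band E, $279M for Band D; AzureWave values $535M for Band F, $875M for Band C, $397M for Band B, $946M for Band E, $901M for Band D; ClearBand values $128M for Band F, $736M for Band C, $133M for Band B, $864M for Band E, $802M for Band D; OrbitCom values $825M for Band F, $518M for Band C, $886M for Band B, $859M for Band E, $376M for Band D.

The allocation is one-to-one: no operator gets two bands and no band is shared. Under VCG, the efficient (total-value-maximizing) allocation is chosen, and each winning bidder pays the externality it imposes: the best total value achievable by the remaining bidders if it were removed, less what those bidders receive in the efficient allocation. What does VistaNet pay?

VistaNet pays $126M.

Efficient allocation: Solara→Band F ($459M), VistaNet→Band C ($873M), AzureWave→Band D ($901M), ClearBand→Band E ($864M), OrbitCom→Band B ($886M); total welfare W = $3983M.
VistaNet receives Band C at value $873M, so the others get W − 873 = $3110M.
Without VistaNet: best allocation of the remaining 4 bidders over all 5 bands is Solara→Band D ($611M), AzureWave→Band C ($875M), ClearBand→Band E ($864M), OrbitCom→Band B ($886M), total $3236M.
VCG payment = (others' best without VistaNet) − (others' welfare with VistaNet) = 3236 − 3110 = $126M.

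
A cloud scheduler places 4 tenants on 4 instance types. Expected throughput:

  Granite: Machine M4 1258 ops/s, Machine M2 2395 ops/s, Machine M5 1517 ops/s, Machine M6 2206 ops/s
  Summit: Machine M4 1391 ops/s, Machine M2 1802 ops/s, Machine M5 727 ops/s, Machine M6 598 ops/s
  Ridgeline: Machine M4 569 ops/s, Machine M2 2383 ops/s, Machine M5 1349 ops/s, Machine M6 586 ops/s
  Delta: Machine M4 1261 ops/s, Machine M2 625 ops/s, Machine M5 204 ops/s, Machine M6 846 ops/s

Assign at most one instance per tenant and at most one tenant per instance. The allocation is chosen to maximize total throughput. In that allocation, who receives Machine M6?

Granite receives Machine M6.

This is a one-to-one assignment (maximum-weight bipartite matching).
Optimal: Granite→Machine M6 (2206 ops/s), Summit→Machine M2 (1802 ops/s), Ridgeline→Machine M5 (1349 ops/s), Delta→Machine M4 (1261 ops/s) — total 2206+1802+1349+1261 = 6618 ops/s.
Row-greedy (each tenant in turn takes its best remaining instance) gives 5981 ops/s, worse by 637.
Next-best assignment: Granite→Machine M6, Summit→Machine M5, Ridgeline→Machine M2, Delta→Machine M4 = 6577 ops/s.
Swapping Granite↔Ridgeline (Granite→Machine M5 1517 ops/s, Ridgeline→Machine M6 586 ops/s) loses 1452.
Granite's own top instance is Machine M2 (2395 ops/s), but forcing Granite→Machine M2 and reassigning the rest optimally gives only 5981 ops/s — worse by 637.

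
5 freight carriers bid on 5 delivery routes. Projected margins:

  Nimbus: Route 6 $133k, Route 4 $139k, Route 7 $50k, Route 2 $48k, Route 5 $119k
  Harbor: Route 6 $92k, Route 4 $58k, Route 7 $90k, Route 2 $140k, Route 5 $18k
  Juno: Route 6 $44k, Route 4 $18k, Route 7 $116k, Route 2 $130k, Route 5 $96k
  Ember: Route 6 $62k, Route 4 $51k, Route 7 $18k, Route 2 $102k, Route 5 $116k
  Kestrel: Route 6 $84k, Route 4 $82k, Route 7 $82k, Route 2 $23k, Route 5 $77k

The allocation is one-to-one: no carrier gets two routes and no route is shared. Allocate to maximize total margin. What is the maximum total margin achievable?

Max total: $595k

Optimal: Nimbus→Route 4 ($139k), Harbor→Route 2 ($140k), Juno→Route 7 ($116k), Ember→Route 5 ($116k), Kestrel→Route 6 ($84k) — total 139+140+116+116+84 = $595k.
Column-greedy (each route in turn goes to its best remaining carrier) gives $587k, worse by 8.
Swapping Nimbus↔Kestrel (Nimbus→Route 6 $133k, Kestrel→Route 4 $82k) loses 8.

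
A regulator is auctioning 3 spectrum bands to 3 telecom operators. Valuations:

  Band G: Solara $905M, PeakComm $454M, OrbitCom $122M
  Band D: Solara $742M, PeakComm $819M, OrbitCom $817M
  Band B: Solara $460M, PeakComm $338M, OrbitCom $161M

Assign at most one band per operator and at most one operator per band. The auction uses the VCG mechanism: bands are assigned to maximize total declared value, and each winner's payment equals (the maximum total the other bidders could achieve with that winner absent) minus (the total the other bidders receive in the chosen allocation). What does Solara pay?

Solara pays $116M.

Efficient allocation: Solara→Band G ($905M), PeakComm→Band B ($338M), OrbitCom→Band D ($817M); total welfare W = $2060M.
Solara receives Band G at value $905M, so the others get W − 905 = $1155M.
Without Solara: best allocation of the remaining 2 bidders over all 3 bands is PeakComm→Band G ($454M), OrbitCom→Band D ($817M), total $1271M.
VCG payment = (others' best without Solara) − (others' welfare with Solara) = 1271 − 1155 = $116M.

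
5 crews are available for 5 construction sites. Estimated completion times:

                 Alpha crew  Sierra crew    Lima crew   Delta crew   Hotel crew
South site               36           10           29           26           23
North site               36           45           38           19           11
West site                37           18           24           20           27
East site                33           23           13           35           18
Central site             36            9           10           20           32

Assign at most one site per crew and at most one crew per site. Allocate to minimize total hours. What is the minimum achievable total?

Minimum total: 84 hours

Optimal: Alpha crew→East site (33 hours), Sierra crew→South site (10 hours), Lima crew→Central site (10 hours), Delta crew→West site (20 hours), Hotel crew→North site (11 hours) — total 33+10+10+20+11 = 84 hours.
Row-greedy (each crew in turn takes its cheapest remaining site) gives 108 hours, worse by 24.
Next-best assignment: Alpha crew→South site, Sierra crew→Central site, Lima crew→East site, Delta crew→West site, Hotel crew→North site = 89 hours.
No other one-to-one assignment undercuts 84 hours.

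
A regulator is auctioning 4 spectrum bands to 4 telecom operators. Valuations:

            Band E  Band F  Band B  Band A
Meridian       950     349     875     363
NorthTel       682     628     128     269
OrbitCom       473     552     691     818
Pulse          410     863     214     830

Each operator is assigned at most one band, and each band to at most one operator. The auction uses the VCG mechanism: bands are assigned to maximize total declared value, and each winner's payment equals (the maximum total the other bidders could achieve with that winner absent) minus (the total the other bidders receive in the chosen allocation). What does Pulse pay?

Pulse pays $21M.

Efficient allocation: Meridian→Band B ($875M), NorthTel→Band E ($682M), OrbitCom→Band A ($818M), Pulse→Band F ($863M); total welfare W = $3238M.
Pulse receives Band F at value $863M, so the others get W − 863 = $2375M.
Without Pulse: best allocation of the remaining 3 bidders over all 4 bands is Meridian→Band E ($950M), NorthTel→Band F ($628M), OrbitCom→Band A ($818M), total $2396M.
VCG payment = (others' best without Pulse) − (others' welfare with Pulse) = 2396 − 2375 = $21M.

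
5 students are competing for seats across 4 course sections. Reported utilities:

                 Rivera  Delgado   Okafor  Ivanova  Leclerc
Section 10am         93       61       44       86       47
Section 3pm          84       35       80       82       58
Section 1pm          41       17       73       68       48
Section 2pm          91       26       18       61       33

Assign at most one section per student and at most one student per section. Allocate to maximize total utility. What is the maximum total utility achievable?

Maximum total: 308 points

Optimal: Ivanova→Section 10am (86 points), Leclerc→Section 3pm (58 points), Okafor→Section 1pm (73 points), Rivera→Section 2pm (91 points) — total 86+58+73+91 = 308 points.
Row-greedy (each student in turn takes its best remaining section) gives 262 points, worse by 46.
Swapping Rivera↔Okafor (Rivera→Section 1pm 41 points, Okafor→Section 2pm 18 points) loses 105.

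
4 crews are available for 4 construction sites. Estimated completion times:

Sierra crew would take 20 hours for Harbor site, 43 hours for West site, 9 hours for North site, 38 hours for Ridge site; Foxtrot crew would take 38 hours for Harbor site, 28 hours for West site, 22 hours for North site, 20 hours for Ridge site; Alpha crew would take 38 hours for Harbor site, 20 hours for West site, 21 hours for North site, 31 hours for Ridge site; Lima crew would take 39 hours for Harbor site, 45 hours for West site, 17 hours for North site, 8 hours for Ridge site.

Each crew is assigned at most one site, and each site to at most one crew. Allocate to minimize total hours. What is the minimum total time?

Treat this as an assignment problem: match each crew to one site.
Optimal: Sierra crew→Harbor site (20 hours), Foxtrot crew→North site (22 hours), Alpha crew→West site (20 hours), Lima crew→Ridge site (8 hours) — total 20+22+20+8 = 70 hours.
Column-greedy (each site in turn goes to its cheapest remaining crew) gives 77 hours, worse by 7.
Next-best assignment: Sierra crew→North site, Foxtrot crew→Harbor site, Alpha crew→West site, Lima crew→Ridge site = 75 hours.
Every other assignment is strictly worse.

Minimum total: 70 hours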